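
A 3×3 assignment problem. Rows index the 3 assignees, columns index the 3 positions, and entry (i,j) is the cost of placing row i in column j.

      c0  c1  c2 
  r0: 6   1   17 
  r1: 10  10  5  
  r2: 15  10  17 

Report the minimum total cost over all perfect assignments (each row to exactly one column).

one of 2 optimal assignments: row0→col0 (cost 6), row1→col2 (cost 5), row2→col1 (cost 10)
total = 6 + 5 + 10 = 21

Minimum assignment cost: 21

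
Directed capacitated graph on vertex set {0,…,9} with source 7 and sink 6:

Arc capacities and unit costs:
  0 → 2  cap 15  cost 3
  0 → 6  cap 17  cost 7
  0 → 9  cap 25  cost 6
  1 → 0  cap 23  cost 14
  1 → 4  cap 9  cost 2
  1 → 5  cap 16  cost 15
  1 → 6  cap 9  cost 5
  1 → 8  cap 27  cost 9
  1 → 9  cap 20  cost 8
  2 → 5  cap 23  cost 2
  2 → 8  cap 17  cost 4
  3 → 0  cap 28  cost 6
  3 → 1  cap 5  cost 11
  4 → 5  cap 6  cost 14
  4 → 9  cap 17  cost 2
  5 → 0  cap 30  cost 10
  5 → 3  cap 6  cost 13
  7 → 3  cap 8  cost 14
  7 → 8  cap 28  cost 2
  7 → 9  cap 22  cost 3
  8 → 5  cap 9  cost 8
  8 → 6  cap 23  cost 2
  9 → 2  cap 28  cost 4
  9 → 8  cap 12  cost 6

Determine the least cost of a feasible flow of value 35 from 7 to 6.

Minimum cost for 35 units: 404

shortest-cost path #1: 7→8→6 push 23 @ unit cost 4 (adds 92)
shortest-cost path #2: 7→9→2→5→0→6 push 12 @ unit cost 26 (adds 312)
total cost = 404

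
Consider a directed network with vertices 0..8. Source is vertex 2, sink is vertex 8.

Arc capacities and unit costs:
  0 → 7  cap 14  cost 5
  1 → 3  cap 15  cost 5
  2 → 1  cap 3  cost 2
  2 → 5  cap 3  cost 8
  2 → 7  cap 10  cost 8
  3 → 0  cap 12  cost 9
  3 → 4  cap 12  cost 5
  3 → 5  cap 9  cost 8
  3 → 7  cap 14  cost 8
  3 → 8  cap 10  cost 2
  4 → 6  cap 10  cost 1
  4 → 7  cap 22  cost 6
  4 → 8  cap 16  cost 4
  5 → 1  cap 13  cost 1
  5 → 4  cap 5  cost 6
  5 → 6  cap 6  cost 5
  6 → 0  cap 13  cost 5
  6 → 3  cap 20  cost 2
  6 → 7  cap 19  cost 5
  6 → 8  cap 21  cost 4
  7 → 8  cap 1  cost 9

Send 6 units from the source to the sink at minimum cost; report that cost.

shortest-cost path #1: 2→1→3→8 push 3 @ unit cost 9 (adds 27)
shortest-cost path #2: 2→5→1→3→8 push 3 @ unit cost 16 (adds 48)
total cost = 75

Minimum cost for 6 units: 75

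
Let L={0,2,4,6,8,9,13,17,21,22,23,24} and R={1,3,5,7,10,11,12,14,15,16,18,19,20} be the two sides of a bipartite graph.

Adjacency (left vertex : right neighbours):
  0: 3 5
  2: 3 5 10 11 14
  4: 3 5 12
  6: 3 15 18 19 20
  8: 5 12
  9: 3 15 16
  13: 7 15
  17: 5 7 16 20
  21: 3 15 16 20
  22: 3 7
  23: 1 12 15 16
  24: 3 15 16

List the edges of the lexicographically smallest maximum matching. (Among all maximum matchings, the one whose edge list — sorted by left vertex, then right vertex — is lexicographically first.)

Lex-smallest maximum matching: {(0,3), (2,10), (4,5), (6,18), (8,12), (9,15), (13,7), (17,16), (21,20), (23,1)}

|M| = 10 (so the lex-smallest maximum matching has 10 edges)
process left vertices in ascending order; for each, take the smallest-labelled available neighbour that still permits 10 edges overall, or leave it unmatched if none does
lex-smallest matching: {0-3, 2-10, 4-5, 6-18, 8-12, 9-15, 13-7, 17-16, 21-20, 23-1}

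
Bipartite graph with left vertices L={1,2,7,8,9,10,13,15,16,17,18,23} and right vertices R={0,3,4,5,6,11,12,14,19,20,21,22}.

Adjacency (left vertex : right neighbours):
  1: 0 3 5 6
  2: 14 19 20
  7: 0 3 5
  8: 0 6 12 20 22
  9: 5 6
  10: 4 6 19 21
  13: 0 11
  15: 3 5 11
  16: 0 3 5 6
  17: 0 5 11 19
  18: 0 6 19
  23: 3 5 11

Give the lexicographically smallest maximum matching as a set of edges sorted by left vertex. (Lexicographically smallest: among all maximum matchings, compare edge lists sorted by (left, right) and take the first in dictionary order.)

|M| = 9 (so the lex-smallest maximum matching has 9 edges)
process left vertices in ascending order; for each, take the smallest-labelled available neighbour that still permits 9 edges overall, or leave it unmatched if none does
lex-smallest matching: {1-0, 2-14, 7-3, 8-12, 9-5, 10-4, 13-11, 16-6, 17-19}

Lex-smallest maximum matching: {(1,0), (2,14), (7,3), (8,12), (9,5), (10,4), (13,11), (16,6), (17,19)}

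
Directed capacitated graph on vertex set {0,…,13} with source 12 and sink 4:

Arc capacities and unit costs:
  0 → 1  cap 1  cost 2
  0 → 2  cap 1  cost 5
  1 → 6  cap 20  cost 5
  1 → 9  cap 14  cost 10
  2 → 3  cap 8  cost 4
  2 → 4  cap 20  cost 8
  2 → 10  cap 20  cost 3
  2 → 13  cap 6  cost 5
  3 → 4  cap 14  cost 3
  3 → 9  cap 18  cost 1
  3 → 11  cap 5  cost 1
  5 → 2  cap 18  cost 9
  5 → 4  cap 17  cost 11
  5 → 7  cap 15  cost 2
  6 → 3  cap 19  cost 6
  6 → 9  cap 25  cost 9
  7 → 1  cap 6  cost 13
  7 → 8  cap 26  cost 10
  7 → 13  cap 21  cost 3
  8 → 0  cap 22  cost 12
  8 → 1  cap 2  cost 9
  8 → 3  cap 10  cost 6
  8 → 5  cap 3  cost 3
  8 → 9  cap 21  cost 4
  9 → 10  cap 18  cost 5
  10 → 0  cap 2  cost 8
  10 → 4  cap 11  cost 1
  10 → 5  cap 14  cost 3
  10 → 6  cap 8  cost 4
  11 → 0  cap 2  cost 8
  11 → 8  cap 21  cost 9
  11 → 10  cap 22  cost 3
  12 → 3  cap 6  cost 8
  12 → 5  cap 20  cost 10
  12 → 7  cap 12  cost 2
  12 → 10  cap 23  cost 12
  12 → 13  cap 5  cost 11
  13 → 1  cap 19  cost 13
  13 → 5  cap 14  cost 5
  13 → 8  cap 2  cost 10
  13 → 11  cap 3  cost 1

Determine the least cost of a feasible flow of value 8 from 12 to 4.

Minimum cost for 8 units: 85

shortest-cost path #1: 12→7→13→11→10→4 push 3 @ unit cost 10 (adds 30)
shortest-cost path #2: 12→3→4 push 5 @ unit cost 11 (adds 55)
total cost = 85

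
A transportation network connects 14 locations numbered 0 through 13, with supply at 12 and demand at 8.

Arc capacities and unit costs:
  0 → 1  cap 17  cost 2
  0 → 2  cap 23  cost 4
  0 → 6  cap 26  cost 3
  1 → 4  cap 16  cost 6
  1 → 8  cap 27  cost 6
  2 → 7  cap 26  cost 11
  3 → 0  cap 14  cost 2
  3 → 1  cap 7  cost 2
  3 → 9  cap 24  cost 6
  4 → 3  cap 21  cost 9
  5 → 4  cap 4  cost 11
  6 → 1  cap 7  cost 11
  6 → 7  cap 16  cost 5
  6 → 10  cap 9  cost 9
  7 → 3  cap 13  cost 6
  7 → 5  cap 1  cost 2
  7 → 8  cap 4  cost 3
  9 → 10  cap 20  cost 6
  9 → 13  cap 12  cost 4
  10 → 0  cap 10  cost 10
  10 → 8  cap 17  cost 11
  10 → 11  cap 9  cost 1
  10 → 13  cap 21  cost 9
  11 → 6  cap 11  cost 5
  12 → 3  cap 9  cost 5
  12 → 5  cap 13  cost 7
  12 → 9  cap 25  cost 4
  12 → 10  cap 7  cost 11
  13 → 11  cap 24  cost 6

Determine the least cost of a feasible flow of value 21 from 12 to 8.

shortest-cost path #1: 12→3→1→8 push 7 @ unit cost 13 (adds 91)
shortest-cost path #2: 12→3→0→1→8 push 2 @ unit cost 15 (adds 30)
shortest-cost path #3: 12→9→10→8 push 12 @ unit cost 21 (adds 252)
total cost = 373

Minimum cost for 21 units: 373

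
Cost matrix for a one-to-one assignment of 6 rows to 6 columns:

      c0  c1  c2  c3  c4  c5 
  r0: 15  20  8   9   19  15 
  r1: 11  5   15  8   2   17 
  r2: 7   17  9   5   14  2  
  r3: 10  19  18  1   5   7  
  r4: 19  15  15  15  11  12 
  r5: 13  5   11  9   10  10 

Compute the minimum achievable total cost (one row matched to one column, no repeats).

Minimum assignment cost: 35

optimal assignment: row0→col2 (cost 8), row1→col4 (cost 2), row2→col0 (cost 7), row3→col3 (cost 1), row4→col5 (cost 12), row5→col1 (cost 5)
total = 8 + 2 + 7 + 1 + 12 + 5 = 35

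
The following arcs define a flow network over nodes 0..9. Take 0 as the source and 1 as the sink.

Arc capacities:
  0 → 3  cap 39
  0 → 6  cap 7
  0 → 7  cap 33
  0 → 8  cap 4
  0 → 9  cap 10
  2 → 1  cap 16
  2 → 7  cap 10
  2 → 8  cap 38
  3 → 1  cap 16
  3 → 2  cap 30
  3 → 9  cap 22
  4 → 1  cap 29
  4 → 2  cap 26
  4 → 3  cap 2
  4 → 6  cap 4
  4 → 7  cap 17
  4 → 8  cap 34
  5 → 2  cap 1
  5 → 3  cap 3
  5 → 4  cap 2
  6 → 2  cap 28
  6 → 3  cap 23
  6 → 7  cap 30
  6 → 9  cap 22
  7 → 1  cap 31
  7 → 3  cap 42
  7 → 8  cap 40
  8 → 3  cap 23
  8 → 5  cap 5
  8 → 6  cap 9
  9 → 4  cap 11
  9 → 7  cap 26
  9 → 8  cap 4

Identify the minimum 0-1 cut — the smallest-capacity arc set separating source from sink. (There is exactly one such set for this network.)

augment #1: 0→3→1 push 16
augment #2: 0→7→1 push 31
augment #3: 0→3→2→1 push 16
augment #4: 0→9→4→1 push 10
augment #5: 0→3→9→4→1 push 1
augment #6: 0→8→5→4→1 push 2
max flow = 76; residual-reachable set from 0 gives S-side
cut edges (S→T): {(2,1), (3,1), (5,4), (7,1), (9,4)} total cap 76

Min-cut arcs: {(2,1), (3,1), (5,4), (7,1), (9,4)} (total capacity 76)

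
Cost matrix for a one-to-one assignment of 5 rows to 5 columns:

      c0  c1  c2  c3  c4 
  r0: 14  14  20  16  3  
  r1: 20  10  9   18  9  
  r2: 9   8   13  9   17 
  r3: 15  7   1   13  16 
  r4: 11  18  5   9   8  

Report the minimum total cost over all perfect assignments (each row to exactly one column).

Minimum assignment cost: 32

optimal assignment: row0→col4 (cost 3), row1→col1 (cost 10), row2→col0 (cost 9), row3→col2 (cost 1), row4→col3 (cost 9)
total = 3 + 10 + 9 + 1 + 9 = 32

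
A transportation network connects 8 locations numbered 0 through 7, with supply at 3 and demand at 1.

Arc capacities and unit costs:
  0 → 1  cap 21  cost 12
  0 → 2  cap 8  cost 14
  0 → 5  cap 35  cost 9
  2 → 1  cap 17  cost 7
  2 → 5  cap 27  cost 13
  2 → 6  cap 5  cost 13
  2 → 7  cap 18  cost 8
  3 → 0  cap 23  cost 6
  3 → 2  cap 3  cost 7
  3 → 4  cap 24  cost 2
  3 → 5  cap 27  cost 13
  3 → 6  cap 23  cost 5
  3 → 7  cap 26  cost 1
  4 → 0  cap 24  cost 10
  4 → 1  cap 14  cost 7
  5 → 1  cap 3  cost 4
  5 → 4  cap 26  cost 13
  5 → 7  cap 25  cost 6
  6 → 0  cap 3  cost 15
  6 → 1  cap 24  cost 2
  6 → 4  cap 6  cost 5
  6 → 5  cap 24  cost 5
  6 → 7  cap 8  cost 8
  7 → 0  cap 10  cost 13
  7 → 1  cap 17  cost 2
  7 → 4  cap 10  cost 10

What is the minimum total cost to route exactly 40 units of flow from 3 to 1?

Minimum cost for 40 units: 212

shortest-cost path #1: 3→7→1 push 17 @ unit cost 3 (adds 51)
shortest-cost path #2: 3→6→1 push 23 @ unit cost 7 (adds 161)
total cost = 212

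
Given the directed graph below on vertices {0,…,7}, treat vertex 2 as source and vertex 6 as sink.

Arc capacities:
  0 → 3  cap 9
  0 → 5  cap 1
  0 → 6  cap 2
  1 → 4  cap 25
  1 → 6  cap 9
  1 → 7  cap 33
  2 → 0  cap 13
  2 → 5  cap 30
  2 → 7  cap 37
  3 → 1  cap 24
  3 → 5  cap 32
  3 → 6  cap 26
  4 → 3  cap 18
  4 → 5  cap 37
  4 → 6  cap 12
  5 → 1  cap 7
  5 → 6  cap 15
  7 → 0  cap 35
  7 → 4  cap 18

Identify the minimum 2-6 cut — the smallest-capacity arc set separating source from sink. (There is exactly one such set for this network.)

augment #1: 2→0→6 push 2
augment #2: 2→5→6 push 15
augment #3: 2→0→3→6 push 9
augment #4: 2→5→1→6 push 7
augment #5: 2→7→4→6 push 12
augment #6: 2→7→4→3→6 push 6
max flow = 51; residual-reachable set from 2 gives S-side
cut edges (S→T): {(0,3), (0,6), (5,1), (5,6), (7,4)} total cap 51

Min-cut arcs: {(0,3), (0,6), (5,1), (5,6), (7,4)} (total capacity 51)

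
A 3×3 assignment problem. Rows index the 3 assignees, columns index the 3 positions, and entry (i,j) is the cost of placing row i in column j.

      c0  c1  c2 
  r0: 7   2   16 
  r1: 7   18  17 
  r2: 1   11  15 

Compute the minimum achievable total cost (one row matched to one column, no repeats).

Minimum assignment cost: 20

optimal assignment: row0→col1 (cost 2), row1→col2 (cost 17), row2→col0 (cost 1)
total = 2 + 17 + 1 = 20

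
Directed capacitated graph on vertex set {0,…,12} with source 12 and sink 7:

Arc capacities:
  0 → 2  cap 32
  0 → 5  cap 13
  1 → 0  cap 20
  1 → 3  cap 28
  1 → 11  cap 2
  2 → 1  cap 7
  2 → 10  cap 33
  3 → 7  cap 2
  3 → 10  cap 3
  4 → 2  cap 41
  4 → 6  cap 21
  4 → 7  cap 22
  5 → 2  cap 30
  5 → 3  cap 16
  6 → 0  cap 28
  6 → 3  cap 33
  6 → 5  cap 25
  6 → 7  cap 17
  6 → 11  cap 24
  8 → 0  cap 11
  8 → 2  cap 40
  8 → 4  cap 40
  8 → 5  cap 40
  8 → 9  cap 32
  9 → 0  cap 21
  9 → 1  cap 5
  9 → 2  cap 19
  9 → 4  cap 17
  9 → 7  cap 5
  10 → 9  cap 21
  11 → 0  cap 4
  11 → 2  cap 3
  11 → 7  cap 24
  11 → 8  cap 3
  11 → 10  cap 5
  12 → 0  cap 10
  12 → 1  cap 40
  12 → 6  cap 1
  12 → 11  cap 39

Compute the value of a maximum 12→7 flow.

augment #1: 12→6→7 bottleneck 1, total now 1
augment #2: 12→11→7 bottleneck 24, total now 25
augment #3: 12→1→3→7 bottleneck 2, total now 27
augment #4: 12→11→8→4→7 bottleneck 3, total now 30
augment #5: 12→11→10→9→7 bottleneck 5, total now 35
augment #6: 12→0→2→10→9→4→7 bottleneck 10, total now 45
augment #7: 12→1→3→10→9→4→7 bottleneck 3, total now 48
augment #8: 12→11→2→10→9→4→7 bottleneck 3, total now 51

Maximum flow value: 51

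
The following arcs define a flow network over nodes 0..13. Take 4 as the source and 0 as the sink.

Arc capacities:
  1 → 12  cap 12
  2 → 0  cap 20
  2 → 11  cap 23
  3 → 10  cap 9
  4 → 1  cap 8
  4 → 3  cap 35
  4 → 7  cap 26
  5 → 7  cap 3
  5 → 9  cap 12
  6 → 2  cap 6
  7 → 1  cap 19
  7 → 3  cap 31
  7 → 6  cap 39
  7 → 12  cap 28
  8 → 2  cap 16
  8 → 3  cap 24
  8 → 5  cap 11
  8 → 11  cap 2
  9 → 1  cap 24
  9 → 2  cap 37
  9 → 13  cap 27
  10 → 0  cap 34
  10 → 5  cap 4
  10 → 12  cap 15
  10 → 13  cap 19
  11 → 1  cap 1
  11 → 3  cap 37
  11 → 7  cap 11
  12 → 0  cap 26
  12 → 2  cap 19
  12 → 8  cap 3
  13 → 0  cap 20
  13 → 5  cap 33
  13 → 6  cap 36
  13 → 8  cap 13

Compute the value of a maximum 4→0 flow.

augment #1: 4→1→12→0 bottleneck 8, total now 8
augment #2: 4→3→10→0 bottleneck 9, total now 17
augment #3: 4→7→12→0 bottleneck 18, total now 35
augment #4: 4→7→6→2→0 bottleneck 6, total now 41
augment #5: 4→7→12→2→0 bottleneck 2, total now 43

Maximum flow value: 43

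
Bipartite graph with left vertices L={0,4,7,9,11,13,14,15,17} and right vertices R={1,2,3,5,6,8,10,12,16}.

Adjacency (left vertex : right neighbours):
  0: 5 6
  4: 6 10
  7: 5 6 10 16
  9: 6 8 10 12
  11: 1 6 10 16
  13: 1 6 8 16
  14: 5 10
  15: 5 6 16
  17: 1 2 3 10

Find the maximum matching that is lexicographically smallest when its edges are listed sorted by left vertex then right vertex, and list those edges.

|M| = 8 (so the lex-smallest maximum matching has 8 edges)
process left vertices in ascending order; for each, take the smallest-labelled available neighbour that still permits 8 edges overall, or leave it unmatched if none does
lex-smallest matching: {0-5, 4-6, 7-10, 9-12, 11-1, 13-8, 15-16, 17-2}

Lex-smallest maximum matching: {(0,5), (4,6), (7,10), (9,12), (11,1), (13,8), (15,16), (17,2)}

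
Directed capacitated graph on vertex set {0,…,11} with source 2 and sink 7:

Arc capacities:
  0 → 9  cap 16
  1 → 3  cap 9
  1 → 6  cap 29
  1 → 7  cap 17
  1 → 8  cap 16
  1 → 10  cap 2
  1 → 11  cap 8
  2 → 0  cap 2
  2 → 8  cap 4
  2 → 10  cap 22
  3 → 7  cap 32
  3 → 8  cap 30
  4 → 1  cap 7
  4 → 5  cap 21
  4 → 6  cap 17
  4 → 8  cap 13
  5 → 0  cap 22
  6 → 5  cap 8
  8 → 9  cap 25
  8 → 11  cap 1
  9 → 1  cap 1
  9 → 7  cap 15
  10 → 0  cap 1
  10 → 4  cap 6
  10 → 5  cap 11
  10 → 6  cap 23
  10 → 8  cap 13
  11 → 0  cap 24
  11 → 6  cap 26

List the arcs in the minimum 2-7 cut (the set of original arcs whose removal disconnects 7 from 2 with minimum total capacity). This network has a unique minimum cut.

Min-cut arcs: {(9,1), (9,7), (10,4)} (total capacity 22)

augment #1: 2→0→9→7 push 2
augment #2: 2→8→9→7 push 4
augment #3: 2→10→0→9→7 push 1
augment #4: 2→10→4→1→7 push 6
augment #5: 2→10→8→9→7 push 8
augment #6: 2→10→8→9→1→7 push 1
max flow = 22; residual-reachable set from 2 gives S-side
cut edges (S→T): {(9,1), (9,7), (10,4)} total cap 22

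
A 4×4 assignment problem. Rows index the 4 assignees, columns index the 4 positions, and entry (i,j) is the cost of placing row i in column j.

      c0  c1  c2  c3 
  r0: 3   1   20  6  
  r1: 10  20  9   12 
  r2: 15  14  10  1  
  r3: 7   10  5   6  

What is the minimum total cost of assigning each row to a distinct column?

optimal assignment: row0→col1 (cost 1), row1→col0 (cost 10), row2→col3 (cost 1), row3→col2 (cost 5)
total = 1 + 10 + 1 + 5 = 17

Minimum assignment cost: 17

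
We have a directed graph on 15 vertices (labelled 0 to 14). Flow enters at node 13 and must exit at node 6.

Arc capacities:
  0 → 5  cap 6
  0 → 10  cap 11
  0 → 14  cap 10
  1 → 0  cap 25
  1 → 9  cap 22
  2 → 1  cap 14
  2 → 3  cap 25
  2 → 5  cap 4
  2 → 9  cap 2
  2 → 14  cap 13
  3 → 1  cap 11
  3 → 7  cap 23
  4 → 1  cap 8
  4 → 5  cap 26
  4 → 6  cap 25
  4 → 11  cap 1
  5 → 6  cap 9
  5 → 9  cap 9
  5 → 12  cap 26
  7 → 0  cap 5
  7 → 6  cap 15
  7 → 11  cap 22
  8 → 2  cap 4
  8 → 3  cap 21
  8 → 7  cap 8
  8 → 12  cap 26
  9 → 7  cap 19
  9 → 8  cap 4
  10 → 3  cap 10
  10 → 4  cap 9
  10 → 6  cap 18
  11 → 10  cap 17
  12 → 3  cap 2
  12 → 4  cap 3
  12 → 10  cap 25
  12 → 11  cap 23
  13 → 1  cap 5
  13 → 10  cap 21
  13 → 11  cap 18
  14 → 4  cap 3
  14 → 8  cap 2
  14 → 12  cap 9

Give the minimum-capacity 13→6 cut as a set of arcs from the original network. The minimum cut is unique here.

Min-cut arcs: {(10,3), (10,4), (10,6), (13,1)} (total capacity 42)

augment #1: 13→10→6 push 18
augment #2: 13→10→4→6 push 3
augment #3: 13→1→0→5→6 push 5
augment #4: 13→11→10→4→6 push 6
augment #5: 13→11→10→3→7→6 push 10
max flow = 42; residual-reachable set from 13 gives S-side
cut edges (S→T): {(10,3), (10,4), (10,6), (13,1)} total cap 42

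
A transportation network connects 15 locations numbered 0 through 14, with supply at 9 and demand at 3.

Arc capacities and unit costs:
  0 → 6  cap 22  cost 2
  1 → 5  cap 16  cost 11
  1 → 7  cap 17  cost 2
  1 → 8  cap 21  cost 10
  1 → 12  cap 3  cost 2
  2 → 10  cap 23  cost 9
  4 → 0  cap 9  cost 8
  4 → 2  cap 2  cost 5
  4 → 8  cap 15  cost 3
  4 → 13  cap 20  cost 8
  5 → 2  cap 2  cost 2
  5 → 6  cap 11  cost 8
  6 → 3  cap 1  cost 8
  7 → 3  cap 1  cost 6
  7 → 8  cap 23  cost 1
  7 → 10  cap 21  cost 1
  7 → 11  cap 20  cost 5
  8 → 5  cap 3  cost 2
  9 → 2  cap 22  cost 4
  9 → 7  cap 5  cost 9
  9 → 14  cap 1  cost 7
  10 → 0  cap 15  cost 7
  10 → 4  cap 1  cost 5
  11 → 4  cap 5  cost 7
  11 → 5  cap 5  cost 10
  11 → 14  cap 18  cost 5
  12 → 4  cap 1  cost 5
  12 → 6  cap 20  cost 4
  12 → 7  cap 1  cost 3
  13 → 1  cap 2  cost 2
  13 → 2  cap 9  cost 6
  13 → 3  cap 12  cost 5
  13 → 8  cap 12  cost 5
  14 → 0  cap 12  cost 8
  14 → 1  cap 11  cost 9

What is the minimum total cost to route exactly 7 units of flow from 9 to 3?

shortest-cost path #1: 9→7→3 push 1 @ unit cost 15 (adds 15)
shortest-cost path #2: 9→14→0→6→3 push 1 @ unit cost 25 (adds 25)
shortest-cost path #3: 9→7→10→4→13→3 push 1 @ unit cost 28 (adds 28)
shortest-cost path #4: 9→7→11→4→13→3 push 3 @ unit cost 34 (adds 102)
shortest-cost path #5: 9→2→10→7→11→4→13→3 push 1 @ unit cost 37 (adds 37)
total cost = 207

Minimum cost for 7 units: 207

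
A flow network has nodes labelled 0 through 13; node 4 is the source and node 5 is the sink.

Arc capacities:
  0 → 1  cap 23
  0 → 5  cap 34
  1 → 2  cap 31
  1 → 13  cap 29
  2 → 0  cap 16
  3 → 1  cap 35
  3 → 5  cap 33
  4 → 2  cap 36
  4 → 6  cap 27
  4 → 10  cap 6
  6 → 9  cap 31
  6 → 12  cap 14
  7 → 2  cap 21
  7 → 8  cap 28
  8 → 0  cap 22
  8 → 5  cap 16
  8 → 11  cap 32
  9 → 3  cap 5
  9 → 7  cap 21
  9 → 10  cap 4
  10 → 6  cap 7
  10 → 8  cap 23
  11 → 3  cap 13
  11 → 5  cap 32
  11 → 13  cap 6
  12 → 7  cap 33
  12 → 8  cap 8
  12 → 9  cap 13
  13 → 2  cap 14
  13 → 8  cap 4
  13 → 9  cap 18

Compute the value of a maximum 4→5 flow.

augment #1: 4→2→0→5 bottleneck 16, total now 16
augment #2: 4→10→8→5 bottleneck 6, total now 22
augment #3: 4→6→9→3→5 bottleneck 5, total now 27
augment #4: 4→6→12→8→5 bottleneck 8, total now 35
augment #5: 4→6→9→7→8→5 bottleneck 2, total now 37
augment #6: 4→6→9→7→8→0→5 bottleneck 12, total now 49

Maximum flow value: 49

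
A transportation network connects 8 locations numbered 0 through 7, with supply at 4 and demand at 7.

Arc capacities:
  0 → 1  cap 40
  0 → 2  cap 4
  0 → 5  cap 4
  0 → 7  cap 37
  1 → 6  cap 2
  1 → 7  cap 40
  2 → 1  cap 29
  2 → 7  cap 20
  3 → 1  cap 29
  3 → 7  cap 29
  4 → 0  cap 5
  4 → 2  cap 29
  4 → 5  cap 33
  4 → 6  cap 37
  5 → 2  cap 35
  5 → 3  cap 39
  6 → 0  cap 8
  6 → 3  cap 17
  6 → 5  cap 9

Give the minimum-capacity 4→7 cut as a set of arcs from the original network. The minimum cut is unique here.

Min-cut arcs: {(4,0), (4,2), (4,5), (6,0), (6,3), (6,5)} (total capacity 101)

augment #1: 4→0→7 push 5
augment #2: 4→2→7 push 20
augment #3: 4→2→1→7 push 9
augment #4: 4→5→3→7 push 29
augment #5: 4→6→0→7 push 8
augment #6: 4→5→2→1→7 push 4
augment #7: 4→6→3→1→7 push 17
augment #8: 4→6→5→2→1→7 push 9
max flow = 101; residual-reachable set from 4 gives S-side
cut edges (S→T): {(4,0), (4,2), (4,5), (6,0), (6,3), (6,5)} total cap 101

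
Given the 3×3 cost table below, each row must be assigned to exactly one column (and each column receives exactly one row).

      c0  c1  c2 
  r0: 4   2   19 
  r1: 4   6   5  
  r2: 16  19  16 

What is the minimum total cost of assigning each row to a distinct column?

Minimum assignment cost: 22

optimal assignment: row0→col1 (cost 2), row1→col0 (cost 4), row2→col2 (cost 16)
total = 2 + 4 + 16 = 22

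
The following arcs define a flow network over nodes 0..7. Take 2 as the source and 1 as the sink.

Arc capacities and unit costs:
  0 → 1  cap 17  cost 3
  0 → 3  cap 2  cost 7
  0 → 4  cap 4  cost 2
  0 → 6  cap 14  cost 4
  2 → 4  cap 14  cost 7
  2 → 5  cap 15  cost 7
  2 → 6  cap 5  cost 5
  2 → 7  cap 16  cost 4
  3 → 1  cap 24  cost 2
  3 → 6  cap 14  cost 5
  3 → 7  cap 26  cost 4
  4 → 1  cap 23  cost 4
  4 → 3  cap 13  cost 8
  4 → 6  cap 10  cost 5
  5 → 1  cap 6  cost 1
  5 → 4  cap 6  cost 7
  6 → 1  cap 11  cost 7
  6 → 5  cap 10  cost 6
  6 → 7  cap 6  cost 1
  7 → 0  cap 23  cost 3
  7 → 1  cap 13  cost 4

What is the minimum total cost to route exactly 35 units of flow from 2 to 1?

Minimum cost for 35 units: 325

shortest-cost path #1: 2→5→1 push 6 @ unit cost 8 (adds 48)
shortest-cost path #2: 2→7→1 push 13 @ unit cost 8 (adds 104)
shortest-cost path #3: 2→7→0→1 push 3 @ unit cost 10 (adds 30)
shortest-cost path #4: 2→4→1 push 13 @ unit cost 11 (adds 143)
total cost = 325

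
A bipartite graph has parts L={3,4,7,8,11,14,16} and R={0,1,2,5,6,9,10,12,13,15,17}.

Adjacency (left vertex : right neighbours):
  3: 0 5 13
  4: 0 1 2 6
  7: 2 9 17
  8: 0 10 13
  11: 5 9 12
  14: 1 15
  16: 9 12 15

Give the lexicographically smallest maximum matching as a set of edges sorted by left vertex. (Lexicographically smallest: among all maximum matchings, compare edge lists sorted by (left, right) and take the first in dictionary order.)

|M| = 7 (so the lex-smallest maximum matching has 7 edges)
process left vertices in ascending order; for each, take the smallest-labelled available neighbour that still permits 7 edges overall, or leave it unmatched if none does
lex-smallest matching: {3-0, 4-1, 7-2, 8-10, 11-5, 14-15, 16-9}

Lex-smallest maximum matching: {(3,0), (4,1), (7,2), (8,10), (11,5), (14,15), (16,9)}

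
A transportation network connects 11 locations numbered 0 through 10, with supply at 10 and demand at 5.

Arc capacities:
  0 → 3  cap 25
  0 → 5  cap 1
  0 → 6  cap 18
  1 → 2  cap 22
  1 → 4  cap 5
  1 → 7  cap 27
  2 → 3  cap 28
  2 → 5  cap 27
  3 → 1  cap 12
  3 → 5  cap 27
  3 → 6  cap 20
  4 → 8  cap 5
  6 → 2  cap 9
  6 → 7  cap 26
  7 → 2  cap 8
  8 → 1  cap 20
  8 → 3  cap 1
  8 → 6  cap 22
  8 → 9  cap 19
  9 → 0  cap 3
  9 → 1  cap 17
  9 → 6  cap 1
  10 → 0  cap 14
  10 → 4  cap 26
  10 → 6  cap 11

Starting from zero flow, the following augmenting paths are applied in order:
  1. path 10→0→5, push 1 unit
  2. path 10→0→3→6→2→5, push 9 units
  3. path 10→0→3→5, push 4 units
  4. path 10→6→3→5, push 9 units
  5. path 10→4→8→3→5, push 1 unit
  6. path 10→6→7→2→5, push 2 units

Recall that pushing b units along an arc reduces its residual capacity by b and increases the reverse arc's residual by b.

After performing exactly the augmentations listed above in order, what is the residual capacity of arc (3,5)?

after path 1 (10→0→5, push 1): res(3,5)=27
after path 2 (10→0→3→6→2→5, push 9): res(3,5)=27
after path 3 (10→0→3→5, push 4): res(3,5)=23
after path 4 (10→6→3→5, push 9): res(3,5)=14
after path 5 (10→4→8→3→5, push 1): res(3,5)=13
after path 6 (10→6→7→2→5, push 2): res(3,5)=13

Residual capacity of (3,5): 13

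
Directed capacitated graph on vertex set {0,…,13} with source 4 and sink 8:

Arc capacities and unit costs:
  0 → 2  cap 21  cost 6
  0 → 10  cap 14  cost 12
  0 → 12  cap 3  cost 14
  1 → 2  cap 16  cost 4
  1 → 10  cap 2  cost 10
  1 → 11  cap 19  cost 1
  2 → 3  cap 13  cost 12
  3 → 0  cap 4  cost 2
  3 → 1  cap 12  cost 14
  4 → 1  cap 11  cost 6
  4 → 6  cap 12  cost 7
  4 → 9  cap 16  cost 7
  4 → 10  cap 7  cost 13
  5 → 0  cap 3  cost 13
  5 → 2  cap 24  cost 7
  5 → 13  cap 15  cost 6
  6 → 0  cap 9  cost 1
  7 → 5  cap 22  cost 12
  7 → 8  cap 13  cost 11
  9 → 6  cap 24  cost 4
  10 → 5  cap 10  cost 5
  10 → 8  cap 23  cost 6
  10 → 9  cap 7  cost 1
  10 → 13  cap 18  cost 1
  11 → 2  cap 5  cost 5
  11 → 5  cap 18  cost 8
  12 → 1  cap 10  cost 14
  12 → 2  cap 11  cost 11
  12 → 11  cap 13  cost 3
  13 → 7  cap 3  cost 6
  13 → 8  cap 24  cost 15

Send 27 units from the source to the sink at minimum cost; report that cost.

Minimum cost for 27 units: 735

shortest-cost path #1: 4→10→8 push 7 @ unit cost 19 (adds 133)
shortest-cost path #2: 4→1→10→8 push 2 @ unit cost 22 (adds 44)
shortest-cost path #3: 4→6→0→10→8 push 9 @ unit cost 26 (adds 234)
shortest-cost path #4: 4→1→11→5→13→8 push 9 @ unit cost 36 (adds 324)
total cost = 735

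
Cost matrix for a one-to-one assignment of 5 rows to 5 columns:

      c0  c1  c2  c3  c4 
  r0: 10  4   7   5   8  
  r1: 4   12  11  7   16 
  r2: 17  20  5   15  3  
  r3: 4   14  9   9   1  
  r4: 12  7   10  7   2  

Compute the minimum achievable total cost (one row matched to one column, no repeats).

optimal assignment: row0→col1 (cost 4), row1→col0 (cost 4), row2→col2 (cost 5), row3→col4 (cost 1), row4→col3 (cost 7)
total = 4 + 4 + 5 + 1 + 7 = 21

Minimum assignment cost: 21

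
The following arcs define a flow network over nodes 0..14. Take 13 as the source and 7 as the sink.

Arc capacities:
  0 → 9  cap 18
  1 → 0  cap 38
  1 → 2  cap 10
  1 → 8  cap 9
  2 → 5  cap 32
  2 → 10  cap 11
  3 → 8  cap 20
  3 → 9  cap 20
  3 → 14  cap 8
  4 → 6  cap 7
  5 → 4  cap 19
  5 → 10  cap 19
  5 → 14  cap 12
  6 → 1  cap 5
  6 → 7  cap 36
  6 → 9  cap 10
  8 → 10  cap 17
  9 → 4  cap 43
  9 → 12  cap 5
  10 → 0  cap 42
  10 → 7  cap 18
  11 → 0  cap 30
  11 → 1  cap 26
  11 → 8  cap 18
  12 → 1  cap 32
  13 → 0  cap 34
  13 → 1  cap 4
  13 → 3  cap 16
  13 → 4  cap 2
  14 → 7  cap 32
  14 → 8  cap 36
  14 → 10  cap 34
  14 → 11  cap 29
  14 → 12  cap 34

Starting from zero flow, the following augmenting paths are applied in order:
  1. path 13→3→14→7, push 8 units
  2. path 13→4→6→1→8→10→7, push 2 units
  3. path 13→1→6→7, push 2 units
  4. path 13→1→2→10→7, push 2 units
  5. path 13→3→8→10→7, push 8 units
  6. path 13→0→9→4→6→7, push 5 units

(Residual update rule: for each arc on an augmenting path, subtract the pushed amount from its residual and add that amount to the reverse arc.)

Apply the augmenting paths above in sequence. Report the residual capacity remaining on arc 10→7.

Residual capacity of (10,7): 6

after path 1 (13→3→14→7, push 8): res(10,7)=18
after path 2 (13→4→6→1→8→10→7, push 2): res(10,7)=16
after path 3 (13→1→6→7, push 2): res(10,7)=16
after path 4 (13→1→2→10→7, push 2): res(10,7)=14
after path 5 (13→3→8→10→7, push 8): res(10,7)=6
after path 6 (13→0→9→4→6→7, push 5): res(10,7)=6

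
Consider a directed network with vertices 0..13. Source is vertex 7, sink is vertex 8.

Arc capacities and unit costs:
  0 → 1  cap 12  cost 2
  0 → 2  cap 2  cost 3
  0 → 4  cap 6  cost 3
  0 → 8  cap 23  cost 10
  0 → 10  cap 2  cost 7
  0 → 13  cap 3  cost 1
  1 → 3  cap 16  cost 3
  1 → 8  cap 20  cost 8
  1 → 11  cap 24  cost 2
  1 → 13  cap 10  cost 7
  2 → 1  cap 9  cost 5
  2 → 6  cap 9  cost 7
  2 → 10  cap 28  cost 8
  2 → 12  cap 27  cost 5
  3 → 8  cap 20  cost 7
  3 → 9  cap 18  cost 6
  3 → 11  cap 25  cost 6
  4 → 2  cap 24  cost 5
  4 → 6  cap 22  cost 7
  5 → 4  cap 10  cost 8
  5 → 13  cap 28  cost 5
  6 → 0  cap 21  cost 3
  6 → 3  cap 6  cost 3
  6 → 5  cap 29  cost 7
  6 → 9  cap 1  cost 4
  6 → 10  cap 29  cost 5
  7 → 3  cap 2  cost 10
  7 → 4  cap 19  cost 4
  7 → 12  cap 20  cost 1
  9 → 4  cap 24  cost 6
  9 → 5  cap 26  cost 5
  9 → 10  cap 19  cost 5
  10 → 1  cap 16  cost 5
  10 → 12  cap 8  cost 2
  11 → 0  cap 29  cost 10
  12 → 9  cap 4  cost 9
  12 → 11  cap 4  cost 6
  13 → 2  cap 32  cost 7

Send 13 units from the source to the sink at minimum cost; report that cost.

Minimum cost for 13 units: 270

shortest-cost path #1: 7→3→8 push 2 @ unit cost 17 (adds 34)
shortest-cost path #2: 7→4→6→3→8 push 6 @ unit cost 21 (adds 126)
shortest-cost path #3: 7→4→2→1→8 push 5 @ unit cost 22 (adds 110)
total cost = 270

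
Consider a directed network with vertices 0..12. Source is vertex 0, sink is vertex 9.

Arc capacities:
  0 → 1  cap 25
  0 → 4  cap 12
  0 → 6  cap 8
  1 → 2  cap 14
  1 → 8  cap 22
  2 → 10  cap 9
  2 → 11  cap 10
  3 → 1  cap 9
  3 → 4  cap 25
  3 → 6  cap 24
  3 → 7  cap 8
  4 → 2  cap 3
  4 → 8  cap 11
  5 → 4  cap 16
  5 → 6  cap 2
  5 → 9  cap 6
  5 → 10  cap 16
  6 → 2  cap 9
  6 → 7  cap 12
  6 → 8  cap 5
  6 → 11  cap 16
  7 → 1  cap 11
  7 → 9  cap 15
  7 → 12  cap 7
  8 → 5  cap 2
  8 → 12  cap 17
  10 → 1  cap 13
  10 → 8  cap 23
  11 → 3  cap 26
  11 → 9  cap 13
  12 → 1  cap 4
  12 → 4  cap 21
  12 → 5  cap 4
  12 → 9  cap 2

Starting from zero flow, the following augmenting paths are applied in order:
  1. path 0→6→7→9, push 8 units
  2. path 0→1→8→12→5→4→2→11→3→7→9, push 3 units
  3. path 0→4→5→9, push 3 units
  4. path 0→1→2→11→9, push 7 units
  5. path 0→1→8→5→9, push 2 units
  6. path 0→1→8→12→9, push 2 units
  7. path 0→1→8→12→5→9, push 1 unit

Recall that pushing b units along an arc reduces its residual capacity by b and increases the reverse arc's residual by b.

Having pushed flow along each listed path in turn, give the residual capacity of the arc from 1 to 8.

Residual capacity of (1,8): 14

after path 1 (0→6→7→9, push 8): res(1,8)=22
after path 2 (0→1→8→12→5→4→2→11→3→7→9, push 3): res(1,8)=19
after path 3 (0→4→5→9, push 3): res(1,8)=19
after path 4 (0→1→2→11→9, push 7): res(1,8)=19
after path 5 (0→1→8→5→9, push 2): res(1,8)=17
after path 6 (0→1→8→12→9, push 2): res(1,8)=15
after path 7 (0→1→8→12→5→9, push 1): res(1,8)=14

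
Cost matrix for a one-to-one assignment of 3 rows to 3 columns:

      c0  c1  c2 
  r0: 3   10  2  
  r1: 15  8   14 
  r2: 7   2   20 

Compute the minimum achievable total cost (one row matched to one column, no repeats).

Minimum assignment cost: 17

optimal assignment: row0→col2 (cost 2), row1→col1 (cost 8), row2→col0 (cost 7)
total = 2 + 8 + 7 = 17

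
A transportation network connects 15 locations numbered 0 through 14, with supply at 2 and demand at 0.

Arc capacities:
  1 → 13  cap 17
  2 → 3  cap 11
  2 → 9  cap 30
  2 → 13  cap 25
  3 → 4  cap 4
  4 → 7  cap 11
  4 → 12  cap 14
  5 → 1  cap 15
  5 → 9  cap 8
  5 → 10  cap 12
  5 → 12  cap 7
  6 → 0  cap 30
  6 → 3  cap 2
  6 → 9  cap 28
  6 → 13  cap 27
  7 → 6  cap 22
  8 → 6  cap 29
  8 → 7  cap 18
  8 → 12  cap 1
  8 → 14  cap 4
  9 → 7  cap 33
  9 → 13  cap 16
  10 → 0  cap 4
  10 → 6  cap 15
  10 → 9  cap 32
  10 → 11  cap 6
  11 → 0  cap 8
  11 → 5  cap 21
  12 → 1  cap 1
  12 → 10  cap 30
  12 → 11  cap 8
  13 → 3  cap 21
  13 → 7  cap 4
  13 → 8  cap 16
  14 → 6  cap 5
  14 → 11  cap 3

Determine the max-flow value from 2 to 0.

Maximum flow value: 38

augment #1: 2→9→7→6→0 bottleneck 22, total now 22
augment #2: 2→13→8→6→0 bottleneck 8, total now 30
augment #3: 2→3→4→12→10→0 bottleneck 4, total now 34
augment #4: 2→13→8→12→11→0 bottleneck 1, total now 35
augment #5: 2→13→8→14→11→0 bottleneck 3, total now 38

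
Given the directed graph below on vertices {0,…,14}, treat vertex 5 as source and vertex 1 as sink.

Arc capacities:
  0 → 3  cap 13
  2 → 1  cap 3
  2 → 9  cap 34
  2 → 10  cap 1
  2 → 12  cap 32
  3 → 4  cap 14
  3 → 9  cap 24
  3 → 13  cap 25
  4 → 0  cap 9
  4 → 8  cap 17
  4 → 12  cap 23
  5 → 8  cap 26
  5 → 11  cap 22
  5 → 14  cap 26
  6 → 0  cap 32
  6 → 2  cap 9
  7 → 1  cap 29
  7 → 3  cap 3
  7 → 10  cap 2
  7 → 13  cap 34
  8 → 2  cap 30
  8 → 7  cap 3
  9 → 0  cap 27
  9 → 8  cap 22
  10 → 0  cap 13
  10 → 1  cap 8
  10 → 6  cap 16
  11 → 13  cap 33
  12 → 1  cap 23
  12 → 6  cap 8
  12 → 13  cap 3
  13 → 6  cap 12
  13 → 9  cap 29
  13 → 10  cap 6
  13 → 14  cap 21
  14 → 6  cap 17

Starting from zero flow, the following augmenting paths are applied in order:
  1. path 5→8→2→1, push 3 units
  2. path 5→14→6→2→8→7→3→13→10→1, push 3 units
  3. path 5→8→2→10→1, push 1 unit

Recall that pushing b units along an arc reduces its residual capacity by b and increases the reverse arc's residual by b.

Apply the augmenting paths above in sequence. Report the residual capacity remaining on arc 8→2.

Residual capacity of (8,2): 29

after path 1 (5→8→2→1, push 3): res(8,2)=27
after path 2 (5→14→6→2→8→7→3→13→10→1, push 3): res(8,2)=30
after path 3 (5→8→2→10→1, push 1): res(8,2)=29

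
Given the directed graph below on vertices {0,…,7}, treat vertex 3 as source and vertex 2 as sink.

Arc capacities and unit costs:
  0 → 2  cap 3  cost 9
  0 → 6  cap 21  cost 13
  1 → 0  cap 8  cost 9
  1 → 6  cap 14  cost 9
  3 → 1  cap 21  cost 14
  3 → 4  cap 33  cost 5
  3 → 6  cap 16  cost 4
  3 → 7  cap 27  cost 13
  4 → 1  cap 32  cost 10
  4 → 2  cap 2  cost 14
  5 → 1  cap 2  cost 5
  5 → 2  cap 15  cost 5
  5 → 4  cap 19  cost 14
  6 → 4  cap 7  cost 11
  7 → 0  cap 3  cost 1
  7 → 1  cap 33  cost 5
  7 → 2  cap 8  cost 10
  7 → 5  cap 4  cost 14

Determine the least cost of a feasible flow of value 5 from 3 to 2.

shortest-cost path #1: 3→4→2 push 2 @ unit cost 19 (adds 38)
shortest-cost path #2: 3→7→2 push 3 @ unit cost 23 (adds 69)
total cost = 107

Minimum cost for 5 units: 107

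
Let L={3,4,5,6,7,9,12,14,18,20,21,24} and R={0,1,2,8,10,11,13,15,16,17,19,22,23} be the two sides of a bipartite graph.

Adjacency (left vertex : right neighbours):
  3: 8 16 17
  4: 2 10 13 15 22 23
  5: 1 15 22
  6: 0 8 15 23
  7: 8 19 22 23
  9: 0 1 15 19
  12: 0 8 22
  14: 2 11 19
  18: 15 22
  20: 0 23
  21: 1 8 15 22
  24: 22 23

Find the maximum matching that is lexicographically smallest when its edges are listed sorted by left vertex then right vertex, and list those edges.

Lex-smallest maximum matching: {(3,16), (4,2), (5,1), (6,0), (7,8), (9,19), (12,22), (14,11), (18,15), (20,23)}

|M| = 10 (so the lex-smallest maximum matching has 10 edges)
process left vertices in ascending order; for each, take the smallest-labelled available neighbour that still permits 10 edges overall, or leave it unmatched if none does
lex-smallest matching: {3-16, 4-2, 5-1, 6-0, 7-8, 9-19, 12-22, 14-11, 18-15, 20-23}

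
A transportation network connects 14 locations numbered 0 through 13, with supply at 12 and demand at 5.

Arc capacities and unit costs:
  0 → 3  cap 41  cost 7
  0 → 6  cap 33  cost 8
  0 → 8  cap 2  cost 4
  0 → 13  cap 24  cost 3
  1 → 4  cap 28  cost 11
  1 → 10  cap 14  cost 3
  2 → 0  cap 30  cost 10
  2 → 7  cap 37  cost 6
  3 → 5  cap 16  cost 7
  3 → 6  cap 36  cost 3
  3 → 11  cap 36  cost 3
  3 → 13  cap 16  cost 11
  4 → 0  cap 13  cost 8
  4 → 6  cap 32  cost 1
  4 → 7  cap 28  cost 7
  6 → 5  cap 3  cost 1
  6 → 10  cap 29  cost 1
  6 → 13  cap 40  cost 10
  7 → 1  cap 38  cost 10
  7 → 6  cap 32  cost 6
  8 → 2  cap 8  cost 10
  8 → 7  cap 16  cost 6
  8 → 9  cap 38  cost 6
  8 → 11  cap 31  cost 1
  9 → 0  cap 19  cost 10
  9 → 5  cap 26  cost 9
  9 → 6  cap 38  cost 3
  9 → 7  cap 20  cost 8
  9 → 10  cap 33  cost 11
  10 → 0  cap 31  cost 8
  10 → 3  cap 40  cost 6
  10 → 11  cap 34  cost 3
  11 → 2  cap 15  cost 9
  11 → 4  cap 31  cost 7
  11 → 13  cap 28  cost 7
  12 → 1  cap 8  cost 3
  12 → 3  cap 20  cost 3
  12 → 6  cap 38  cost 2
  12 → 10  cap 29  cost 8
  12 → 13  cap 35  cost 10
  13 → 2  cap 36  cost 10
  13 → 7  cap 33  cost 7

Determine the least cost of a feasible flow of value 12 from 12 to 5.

shortest-cost path #1: 12→6→5 push 3 @ unit cost 3 (adds 9)
shortest-cost path #2: 12→3→5 push 9 @ unit cost 10 (adds 90)
total cost = 99

Minimum cost for 12 units: 99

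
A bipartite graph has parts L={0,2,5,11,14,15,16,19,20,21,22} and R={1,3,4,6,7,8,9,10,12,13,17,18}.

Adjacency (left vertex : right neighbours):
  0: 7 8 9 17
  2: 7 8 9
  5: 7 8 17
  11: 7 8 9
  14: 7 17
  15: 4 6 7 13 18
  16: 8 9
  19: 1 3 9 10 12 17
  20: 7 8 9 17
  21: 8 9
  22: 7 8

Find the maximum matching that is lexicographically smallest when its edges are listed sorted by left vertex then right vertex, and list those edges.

Lex-smallest maximum matching: {(0,7), (2,8), (5,17), (11,9), (15,4), (19,1)}

|M| = 6 (so the lex-smallest maximum matching has 6 edges)
process left vertices in ascending order; for each, take the smallest-labelled available neighbour that still permits 6 edges overall, or leave it unmatched if none does
lex-smallest matching: {0-7, 2-8, 5-17, 11-9, 15-4, 19-1}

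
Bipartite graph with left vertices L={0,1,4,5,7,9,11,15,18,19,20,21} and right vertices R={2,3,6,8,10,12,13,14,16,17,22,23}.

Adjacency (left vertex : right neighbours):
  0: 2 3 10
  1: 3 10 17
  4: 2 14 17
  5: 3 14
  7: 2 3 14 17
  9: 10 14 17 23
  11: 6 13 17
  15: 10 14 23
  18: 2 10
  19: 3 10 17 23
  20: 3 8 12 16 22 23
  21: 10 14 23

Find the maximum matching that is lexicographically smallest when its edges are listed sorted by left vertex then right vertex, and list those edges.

Lex-smallest maximum matching: {(0,2), (1,3), (4,14), (7,17), (9,10), (11,6), (15,23), (20,8)}

|M| = 8 (so the lex-smallest maximum matching has 8 edges)
process left vertices in ascending order; for each, take the smallest-labelled available neighbour that still permits 8 edges overall, or leave it unmatched if none does
lex-smallest matching: {0-2, 1-3, 4-14, 7-17, 9-10, 11-6, 15-23, 20-8}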